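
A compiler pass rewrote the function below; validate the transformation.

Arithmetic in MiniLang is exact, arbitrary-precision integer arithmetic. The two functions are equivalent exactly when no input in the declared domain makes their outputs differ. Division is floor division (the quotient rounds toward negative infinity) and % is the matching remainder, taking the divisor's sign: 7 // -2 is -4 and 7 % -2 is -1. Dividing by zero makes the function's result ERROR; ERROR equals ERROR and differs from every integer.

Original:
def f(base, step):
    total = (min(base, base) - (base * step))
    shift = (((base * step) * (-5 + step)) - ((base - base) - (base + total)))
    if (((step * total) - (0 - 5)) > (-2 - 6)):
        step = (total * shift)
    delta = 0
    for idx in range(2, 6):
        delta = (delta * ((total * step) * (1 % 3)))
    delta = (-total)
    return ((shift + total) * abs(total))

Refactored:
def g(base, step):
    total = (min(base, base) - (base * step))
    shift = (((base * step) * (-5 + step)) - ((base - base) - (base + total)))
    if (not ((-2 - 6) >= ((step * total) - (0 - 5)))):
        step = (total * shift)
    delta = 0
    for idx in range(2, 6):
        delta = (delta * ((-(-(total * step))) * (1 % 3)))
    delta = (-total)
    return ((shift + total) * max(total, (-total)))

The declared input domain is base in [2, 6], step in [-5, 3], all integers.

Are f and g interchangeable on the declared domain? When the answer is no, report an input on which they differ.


Reading the diff, among the changes: boolean connective usage differs; comparison usage differs; min/max/abs usage differs.
One worked example (base=4, step=-4) — f: total := 20 | shift := 168 | (((step * total) - (0 - 5)) > (-2 - 6)): false | delta := 0 | iter idx=2: | delta := 0 | iter idx=3: | delta := 0 | iter idx=4: | delta := 0 | iter idx=5: | delta := 0 | delta := -20 | result 3760; g: total := 20 | shift := 168 | (not ((-2 - 6) >= ((step * total) - (0 - 5)))): false | delta := 0 | iter idx=2: | delta := 0 | iter idx=3: | delta := 0 | iter idx=4: | delta := 0 | iter idx=5: | delta := 0 | delta := -20 | result 3760; agreement on 3760.
Every one of the 45 inputs gives matching results.
verdict: equivalent


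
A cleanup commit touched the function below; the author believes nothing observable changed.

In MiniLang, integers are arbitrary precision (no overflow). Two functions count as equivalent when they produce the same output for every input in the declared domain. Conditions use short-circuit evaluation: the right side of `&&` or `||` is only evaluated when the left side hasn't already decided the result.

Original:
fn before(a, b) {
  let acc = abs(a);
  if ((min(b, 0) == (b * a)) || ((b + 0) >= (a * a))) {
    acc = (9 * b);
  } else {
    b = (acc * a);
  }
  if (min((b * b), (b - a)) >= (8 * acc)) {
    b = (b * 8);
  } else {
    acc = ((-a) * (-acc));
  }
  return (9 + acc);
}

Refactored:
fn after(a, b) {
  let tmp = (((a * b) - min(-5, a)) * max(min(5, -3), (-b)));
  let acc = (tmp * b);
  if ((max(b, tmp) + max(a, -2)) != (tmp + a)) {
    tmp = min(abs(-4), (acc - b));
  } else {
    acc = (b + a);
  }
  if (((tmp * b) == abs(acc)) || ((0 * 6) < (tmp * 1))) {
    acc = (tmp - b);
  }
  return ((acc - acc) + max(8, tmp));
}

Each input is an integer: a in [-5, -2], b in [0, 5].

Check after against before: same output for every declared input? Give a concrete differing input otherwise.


Consider the input a=-5, b=0.
before: acc becomes 5; next ((min(b, 0) == (b * a)) || ((b + 0) >= (a * a))) evaluates to true; next acc becomes 0; next (min((b * b), (b - a)) >= (8 * acc)) evaluates to true; next b becomes 0; next final value 9
after: tmp becomes 0; next acc becomes 0; next ((max(b, tmp) + max(a, -2)) != (tmp + a)) evaluates to true; next tmp becomes 0; next (((tmp * b) == abs(acc)) || ((0 * 6) < (tmp * 1))) evaluates to true; next acc becomes 0; next final value 8
9 vs 8 — the two versions disagree here.
verdict: not equivalent; witness: a=-5, b=0


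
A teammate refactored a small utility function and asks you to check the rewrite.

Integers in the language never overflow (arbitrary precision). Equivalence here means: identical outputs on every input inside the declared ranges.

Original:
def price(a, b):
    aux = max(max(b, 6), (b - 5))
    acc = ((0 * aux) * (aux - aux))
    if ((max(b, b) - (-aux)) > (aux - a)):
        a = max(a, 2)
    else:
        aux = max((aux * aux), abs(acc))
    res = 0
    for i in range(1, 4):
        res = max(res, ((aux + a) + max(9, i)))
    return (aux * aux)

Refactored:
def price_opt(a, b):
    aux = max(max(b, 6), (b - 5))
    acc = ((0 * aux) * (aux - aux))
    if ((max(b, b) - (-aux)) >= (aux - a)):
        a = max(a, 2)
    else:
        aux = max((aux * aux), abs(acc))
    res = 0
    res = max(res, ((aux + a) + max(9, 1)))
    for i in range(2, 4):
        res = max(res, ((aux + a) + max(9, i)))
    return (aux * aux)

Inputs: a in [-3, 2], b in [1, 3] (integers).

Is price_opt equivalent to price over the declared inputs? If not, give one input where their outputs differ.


The rewrite breaks on a=-3, b=3, where the results are 1296 and 36.
price: aux becomes 6; next acc becomes 0; next ((max(b, b) - (-aux)) > (aux - a)) evaluates to false; next aux becomes 36; next res becomes 0; next at i=1:; next res becomes 42; next at i=2:; next res becomes 42; next at i=3:; next res becomes 42; next final value 1296
price_opt: aux becomes 6; next acc becomes 0; next ((max(b, b) - (-aux)) >= (aux - a)) evaluates to true; next a becomes 2; next res becomes 0; next res becomes 17; next at i=2:; next res becomes 17; next at i=3:; next res becomes 17; next final value 36
verdict: not equivalent; witness: a=-3, b=3


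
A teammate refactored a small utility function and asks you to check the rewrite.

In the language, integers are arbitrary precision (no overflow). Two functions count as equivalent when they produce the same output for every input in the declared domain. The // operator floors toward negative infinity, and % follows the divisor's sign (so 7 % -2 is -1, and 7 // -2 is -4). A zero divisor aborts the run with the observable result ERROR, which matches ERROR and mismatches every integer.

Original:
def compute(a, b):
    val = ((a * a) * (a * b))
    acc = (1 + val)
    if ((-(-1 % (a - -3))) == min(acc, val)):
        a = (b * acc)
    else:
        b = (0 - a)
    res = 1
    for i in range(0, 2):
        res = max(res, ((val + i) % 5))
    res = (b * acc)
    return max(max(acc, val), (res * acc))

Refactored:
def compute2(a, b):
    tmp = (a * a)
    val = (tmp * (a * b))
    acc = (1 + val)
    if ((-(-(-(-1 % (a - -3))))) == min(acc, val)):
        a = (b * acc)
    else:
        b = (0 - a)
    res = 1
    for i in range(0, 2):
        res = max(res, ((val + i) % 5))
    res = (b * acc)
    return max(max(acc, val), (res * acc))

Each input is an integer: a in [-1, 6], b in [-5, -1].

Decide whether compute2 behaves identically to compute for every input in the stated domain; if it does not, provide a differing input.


The two versions differ — the changes include local variable names differ, and statement counts differ.
Tracing a=1, b=-5: compute: val := -5 | acc := -4 | ((-(-1 % (a - -3))) == min(acc, val)): false | b := -1 | res := 1 | iter i=0: | res := 1 | iter i=1: | res := 1 | res := 4 | result -4 | compute2: tmp := 1 | val := -5 | acc := -4 | ((-(-(-(-1 % (a - -3))))) == min(acc, val)): false | b := -1 | res := 1 | iter i=0: | res := 1 | iter i=1: | res := 1 | res := 4 | result -4 — matching result -4.
Sweeping the whole domain (40 inputs) finds no disagreement.
verdict: equivalent


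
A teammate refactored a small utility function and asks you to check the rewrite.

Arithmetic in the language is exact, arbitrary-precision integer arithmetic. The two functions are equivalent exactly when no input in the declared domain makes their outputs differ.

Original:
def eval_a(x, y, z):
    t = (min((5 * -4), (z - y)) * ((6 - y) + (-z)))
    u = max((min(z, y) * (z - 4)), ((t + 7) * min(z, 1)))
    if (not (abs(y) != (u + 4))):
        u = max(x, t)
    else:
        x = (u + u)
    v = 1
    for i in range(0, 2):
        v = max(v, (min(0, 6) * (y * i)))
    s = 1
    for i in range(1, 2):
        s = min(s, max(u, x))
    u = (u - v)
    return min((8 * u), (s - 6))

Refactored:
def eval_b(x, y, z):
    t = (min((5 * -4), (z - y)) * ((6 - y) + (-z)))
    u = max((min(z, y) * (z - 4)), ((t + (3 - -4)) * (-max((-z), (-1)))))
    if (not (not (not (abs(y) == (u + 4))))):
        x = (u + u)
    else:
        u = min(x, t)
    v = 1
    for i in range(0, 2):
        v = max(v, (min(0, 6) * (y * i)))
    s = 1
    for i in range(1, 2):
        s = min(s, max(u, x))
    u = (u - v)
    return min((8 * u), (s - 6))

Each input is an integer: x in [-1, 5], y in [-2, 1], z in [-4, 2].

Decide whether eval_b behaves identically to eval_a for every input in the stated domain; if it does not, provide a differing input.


The rewrite breaks on x=-1, y=1, z=1, where the results are -16 and -648.
eval_a: t=-80, then u=-3, then (not (abs(y) != (u + 4))) is true, then u=-1, then v=1, then (i=0), then v=1, then (i=1), then v=1, then s=1, then (i=1), then s=-1, then u=-2, then returns -16
eval_b: t=-80, then u=-3, then (not (not (not (abs(y) == (u + 4))))) is false, then u=-80, then v=1, then (i=0), then v=1, then (i=1), then v=1, then s=1, then (i=1), then s=-1, then u=-81, then returns -648
verdict: not equivalent; witness: x=-1, y=1, z=1


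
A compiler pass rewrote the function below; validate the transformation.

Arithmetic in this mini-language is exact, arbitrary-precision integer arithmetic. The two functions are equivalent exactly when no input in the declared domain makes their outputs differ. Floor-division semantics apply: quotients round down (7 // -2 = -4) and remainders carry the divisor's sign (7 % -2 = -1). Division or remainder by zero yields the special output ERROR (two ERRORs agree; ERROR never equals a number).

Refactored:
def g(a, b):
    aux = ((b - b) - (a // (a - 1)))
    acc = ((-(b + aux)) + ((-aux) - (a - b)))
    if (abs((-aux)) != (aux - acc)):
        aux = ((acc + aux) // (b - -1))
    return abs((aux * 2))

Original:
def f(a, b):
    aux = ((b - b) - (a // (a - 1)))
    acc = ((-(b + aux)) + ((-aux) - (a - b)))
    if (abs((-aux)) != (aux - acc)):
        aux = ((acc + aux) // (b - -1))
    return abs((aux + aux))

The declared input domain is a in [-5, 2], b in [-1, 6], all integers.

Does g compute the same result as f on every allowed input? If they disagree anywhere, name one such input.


This is a faithful refactor — constant usage differs, plus arithmetic usage differs, but the computed results match everywhere.
Spot check at a=2, b=1 — f: aux becomes -2; next acc becomes 2; next (abs((-aux)) != (aux - acc)) evaluates to true; next aux becomes 0; next final value 0. g: aux becomes -2; next acc becomes 2; next (abs((-aux)) != (aux - acc)) evaluates to true; next aux becomes 0; next final value 0. Both give 0.
Checked all 64 inputs in the declared domain: the outputs agree on every one.
verdict: equivalent


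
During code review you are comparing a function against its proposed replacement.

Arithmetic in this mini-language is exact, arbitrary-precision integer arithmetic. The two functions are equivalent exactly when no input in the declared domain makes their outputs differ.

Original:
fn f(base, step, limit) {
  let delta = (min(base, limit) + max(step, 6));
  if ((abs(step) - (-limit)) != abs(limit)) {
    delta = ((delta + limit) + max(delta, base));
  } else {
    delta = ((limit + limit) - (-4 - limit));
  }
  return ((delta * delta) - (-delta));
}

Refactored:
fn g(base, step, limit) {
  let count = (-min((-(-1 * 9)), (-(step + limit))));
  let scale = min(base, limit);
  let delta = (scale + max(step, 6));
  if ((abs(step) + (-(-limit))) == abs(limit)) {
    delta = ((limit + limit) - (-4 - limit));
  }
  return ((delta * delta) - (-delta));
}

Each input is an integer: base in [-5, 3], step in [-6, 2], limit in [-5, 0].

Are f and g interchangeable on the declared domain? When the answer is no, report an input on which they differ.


The rewrite breaks on base=-5, step=-6, limit=-5, where the results are 6 and 2.
f: delta = 1; ((abs(step) - (-limit)) != abs(limit)) -> true; delta = -3; return 6
g: count = -9; scale = -5; delta = 1; ((abs(step) + (-(-limit))) == abs(limit)) -> false; return 2
verdict: not equivalent; witness: base=-5, step=-6, limit=-5


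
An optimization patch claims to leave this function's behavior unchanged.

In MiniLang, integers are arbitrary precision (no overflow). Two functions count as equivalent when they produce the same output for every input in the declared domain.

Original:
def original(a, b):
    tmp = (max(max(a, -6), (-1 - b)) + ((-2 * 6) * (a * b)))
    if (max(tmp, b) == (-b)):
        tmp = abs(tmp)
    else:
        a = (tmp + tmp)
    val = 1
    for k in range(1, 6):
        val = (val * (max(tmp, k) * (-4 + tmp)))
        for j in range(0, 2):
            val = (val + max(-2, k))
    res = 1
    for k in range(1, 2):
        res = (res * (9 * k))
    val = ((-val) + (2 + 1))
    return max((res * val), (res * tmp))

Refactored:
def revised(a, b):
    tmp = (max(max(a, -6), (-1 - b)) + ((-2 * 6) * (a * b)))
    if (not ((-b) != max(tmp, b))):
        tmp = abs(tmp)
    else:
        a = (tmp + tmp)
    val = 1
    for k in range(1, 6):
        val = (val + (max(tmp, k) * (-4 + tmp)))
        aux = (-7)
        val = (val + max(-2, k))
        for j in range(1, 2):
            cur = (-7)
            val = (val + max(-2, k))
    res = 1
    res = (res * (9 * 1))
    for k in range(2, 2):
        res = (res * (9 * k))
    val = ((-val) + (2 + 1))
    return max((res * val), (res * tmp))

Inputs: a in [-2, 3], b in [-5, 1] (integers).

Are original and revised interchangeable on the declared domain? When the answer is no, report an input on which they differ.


At a=-2, b=-5: original gives 26429675371137, revised gives 15948.
verdict: not equivalent; witness: a=-2, b=-5


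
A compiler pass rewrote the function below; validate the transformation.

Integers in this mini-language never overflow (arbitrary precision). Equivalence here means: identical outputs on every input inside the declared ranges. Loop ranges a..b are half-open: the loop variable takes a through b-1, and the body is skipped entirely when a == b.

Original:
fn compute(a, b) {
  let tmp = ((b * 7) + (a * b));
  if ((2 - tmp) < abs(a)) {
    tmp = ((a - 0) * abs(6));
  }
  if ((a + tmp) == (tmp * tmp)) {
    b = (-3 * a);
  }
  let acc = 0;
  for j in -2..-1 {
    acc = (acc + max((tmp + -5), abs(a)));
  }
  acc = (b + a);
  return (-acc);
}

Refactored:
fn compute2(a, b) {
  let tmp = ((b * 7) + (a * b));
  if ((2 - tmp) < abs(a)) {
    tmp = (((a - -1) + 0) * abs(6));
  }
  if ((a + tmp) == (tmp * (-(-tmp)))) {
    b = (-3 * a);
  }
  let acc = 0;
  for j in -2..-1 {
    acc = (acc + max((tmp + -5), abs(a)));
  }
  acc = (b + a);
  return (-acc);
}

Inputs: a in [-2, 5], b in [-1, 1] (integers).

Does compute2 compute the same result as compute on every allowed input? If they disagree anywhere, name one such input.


Evaluate both at a=0, b=1.
compute: tmp=7, then ((2 - tmp) < abs(a)) is true, then tmp=0, then ((a + tmp) == (tmp * tmp)) is true, then b=0, then acc=0, then (j=-2), then acc=0, then acc=0, then returns 0
compute2: tmp=7, then ((2 - tmp) < abs(a)) is true, then tmp=6, then ((a + tmp) == (tmp * (-(-tmp)))) is false, then acc=0, then (j=-2), then acc=1, then acc=1, then returns -1
0 against -1: the behavior changed.
verdict: not equivalent; witness: a=0, b=1


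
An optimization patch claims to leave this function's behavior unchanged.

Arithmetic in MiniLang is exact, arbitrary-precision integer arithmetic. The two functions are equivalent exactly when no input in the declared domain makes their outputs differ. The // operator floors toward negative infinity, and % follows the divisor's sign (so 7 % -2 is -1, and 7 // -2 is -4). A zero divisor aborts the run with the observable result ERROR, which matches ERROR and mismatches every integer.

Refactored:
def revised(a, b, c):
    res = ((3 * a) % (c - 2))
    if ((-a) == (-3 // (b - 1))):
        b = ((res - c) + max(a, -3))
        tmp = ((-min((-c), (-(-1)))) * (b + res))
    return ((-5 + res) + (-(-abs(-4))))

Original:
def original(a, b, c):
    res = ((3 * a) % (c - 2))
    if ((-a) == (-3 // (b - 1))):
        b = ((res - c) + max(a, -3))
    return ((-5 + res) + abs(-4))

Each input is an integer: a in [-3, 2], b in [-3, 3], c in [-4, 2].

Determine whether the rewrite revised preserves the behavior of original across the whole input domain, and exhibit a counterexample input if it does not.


The two versions differ — the changes include constant usage differs, plus statement counts differ, plus min/max/abs usage differs, plus local variable names differ, plus arithmetic usage differs.
As a probe, take a=2, b=2, c=-2: original runs res := -2 | ((-a) == (-3 // (b - 1))): false | result -3; revised runs res := -2 | ((-a) == (-3 // (b - 1))): false | result -3; both end at -3.
Every one of the 294 inputs gives matching results.
verdict: equivalent


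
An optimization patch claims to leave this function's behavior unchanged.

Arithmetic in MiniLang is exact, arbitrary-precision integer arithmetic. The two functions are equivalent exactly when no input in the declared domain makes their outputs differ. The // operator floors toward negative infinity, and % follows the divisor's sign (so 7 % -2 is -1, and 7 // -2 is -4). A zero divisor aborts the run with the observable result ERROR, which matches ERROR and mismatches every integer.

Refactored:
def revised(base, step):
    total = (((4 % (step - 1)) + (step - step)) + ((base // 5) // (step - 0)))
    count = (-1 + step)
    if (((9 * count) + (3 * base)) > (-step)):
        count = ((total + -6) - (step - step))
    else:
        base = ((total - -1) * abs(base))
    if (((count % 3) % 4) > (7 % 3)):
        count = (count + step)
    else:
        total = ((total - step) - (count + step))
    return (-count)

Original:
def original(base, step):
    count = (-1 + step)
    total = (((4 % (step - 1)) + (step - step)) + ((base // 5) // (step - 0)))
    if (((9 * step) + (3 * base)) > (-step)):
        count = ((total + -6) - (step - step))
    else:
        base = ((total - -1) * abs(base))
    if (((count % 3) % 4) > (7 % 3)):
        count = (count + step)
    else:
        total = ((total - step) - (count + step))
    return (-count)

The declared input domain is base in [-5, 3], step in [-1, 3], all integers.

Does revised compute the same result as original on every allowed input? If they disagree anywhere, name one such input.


Consider the input base=-5, step=2.
original: count = 1; total = -1; (((9 * step) + (3 * base)) > (-step)) -> true; count = -7; (((count % 3) % 4) > (7 % 3)) -> true; count = -5; return 5
revised: total = -1; count = 1; (((9 * count) + (3 * base)) > (-step)) -> false; base = 0; (((count % 3) % 4) > (7 % 3)) -> false; total = -6; return -1
5 != -1, so the rewrite changes behavior.
verdict: not equivalent; witness: base=-5, step=2


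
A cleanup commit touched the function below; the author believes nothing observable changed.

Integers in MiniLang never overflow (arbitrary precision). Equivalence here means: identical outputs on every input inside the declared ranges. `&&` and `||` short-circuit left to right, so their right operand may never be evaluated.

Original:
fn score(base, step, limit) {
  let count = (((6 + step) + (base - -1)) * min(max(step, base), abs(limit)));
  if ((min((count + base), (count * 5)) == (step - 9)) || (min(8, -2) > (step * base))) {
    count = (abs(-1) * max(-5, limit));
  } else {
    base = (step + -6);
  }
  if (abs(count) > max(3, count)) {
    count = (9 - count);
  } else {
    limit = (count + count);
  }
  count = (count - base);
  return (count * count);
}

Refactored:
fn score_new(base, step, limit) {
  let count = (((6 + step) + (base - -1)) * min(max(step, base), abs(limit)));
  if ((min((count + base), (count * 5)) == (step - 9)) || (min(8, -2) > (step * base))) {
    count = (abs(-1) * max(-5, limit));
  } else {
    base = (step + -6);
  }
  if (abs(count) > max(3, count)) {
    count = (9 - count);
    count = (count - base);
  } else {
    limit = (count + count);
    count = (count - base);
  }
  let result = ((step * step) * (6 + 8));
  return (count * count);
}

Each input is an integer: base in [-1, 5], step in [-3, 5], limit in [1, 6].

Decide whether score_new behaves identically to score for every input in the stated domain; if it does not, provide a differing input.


The two versions differ — the changes include arithmetic usage differs; and constant usage differs; and statement counts differ; and local variable names differ.
As a probe, take base=2, step=2, limit=6: score runs count := 22 | ((min((count + base), (count * 5)) == (step - 9)) || (min(8, -2) > (step * base))): false | base := -4 | (abs(count) > max(3, count)): false | limit := 44 | count := 26 | result 676; score_new runs count := 22 | ((min((count + base), (count * 5)) == (step - 9)) || (min(8, -2) > (step * base))): false | base := -4 | (abs(count) > max(3, count)): false | limit := 44 | count := 26 | result := 56 | result 676; both end at 676.
Sweeping the whole domain (378 inputs) finds no disagreement.
verdict: equivalent


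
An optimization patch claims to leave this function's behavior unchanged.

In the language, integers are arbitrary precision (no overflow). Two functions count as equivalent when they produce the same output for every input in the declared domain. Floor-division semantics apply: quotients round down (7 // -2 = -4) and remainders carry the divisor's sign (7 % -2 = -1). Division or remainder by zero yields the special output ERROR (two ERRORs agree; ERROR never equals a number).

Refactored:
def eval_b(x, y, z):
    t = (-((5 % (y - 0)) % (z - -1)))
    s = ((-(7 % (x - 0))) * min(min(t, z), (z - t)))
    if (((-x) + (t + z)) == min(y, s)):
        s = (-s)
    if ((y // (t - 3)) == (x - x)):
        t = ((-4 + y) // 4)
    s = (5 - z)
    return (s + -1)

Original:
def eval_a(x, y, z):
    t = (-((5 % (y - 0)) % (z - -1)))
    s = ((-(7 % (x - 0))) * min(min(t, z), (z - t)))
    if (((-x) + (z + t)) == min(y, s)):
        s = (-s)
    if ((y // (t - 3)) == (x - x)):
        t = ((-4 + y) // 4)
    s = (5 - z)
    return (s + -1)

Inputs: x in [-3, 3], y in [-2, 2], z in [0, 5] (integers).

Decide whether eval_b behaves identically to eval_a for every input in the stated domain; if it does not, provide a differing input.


Behavior is preserved: although same computation, different form, the outputs never diverge.
Spot check at x=3, y=2, z=4 — eval_a: t := -1 | s := 1 | (((-x) + (z + t)) == min(y, s)): false | ((y // (t - 3)) == (x - x)): false | s := 1 | result 0. eval_b: t := -1 | s := 1 | (((-x) + (t + z)) == min(y, s)): false | ((y // (t - 3)) == (x - x)): false | s := 1 | result 0. Both give 0.
Every one of the 210 inputs gives matching results.
verdict: equivalent


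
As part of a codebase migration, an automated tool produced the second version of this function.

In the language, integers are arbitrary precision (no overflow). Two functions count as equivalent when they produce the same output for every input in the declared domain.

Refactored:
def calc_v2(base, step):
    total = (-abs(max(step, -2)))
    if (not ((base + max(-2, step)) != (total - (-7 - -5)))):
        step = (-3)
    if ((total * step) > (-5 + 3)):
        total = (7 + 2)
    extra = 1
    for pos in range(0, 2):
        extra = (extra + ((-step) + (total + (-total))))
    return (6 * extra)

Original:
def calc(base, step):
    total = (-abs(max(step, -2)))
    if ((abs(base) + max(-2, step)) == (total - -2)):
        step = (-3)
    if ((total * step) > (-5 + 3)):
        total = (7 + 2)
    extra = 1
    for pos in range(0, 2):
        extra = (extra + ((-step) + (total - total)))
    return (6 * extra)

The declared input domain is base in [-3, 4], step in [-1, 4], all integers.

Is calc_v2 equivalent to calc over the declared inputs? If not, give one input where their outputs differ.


These are not equivalent — on base=-2, step=-1 the outputs split (42 vs 18).
calc: total := -1 | ((abs(base) + max(-2, step)) == (total - -2)): true | step := -3 | ((total * step) > (-5 + 3)): true | total := 9 | extra := 1 | iter pos=0: | extra := 4 | iter pos=1: | extra := 7 | result 42
calc_v2: total := -1 | (not ((base + max(-2, step)) != (total - (-7 - -5)))): false | ((total * step) > (-5 + 3)): true | total := 9 | extra := 1 | iter pos=0: | extra := 2 | iter pos=1: | extra := 3 | result 18
verdict: not equivalent; witness: base=-2, step=-1


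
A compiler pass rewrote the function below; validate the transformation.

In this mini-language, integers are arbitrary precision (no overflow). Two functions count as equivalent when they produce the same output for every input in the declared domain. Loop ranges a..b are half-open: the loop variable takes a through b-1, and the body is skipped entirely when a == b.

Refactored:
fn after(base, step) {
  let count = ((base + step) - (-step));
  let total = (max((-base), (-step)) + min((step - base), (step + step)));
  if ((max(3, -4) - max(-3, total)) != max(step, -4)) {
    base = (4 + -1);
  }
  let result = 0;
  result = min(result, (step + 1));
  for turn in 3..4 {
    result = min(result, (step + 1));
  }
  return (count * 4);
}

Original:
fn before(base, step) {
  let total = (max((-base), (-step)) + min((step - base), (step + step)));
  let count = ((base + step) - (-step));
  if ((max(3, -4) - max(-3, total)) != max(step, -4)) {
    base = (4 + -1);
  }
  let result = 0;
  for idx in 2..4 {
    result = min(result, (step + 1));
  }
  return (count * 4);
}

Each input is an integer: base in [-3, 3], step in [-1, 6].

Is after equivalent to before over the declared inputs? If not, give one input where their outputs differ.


The two versions differ — the changes include local variable names differ; statement counts differ; min/max/abs usage differs; loop structure differs; constant usage differs; arithmetic usage differs.
Spot check at base=2, step=0 — before: total becomes -2; next count becomes 2; next ((max(3, -4) - max(-3, total)) != max(step, -4)) evaluates to true; next base becomes 3; next result becomes 0; next at idx=2:; next result becomes 0; next at idx=3:; next result becomes 0; next final value 8. after: count becomes 2; next total becomes -2; next ((max(3, -4) - max(-3, total)) != max(step, -4)) evaluates to true; next base becomes 3; next result becomes 0; next result becomes 0; next at turn=3:; next result becomes 0; next final value 8. Both give 8.
Every one of the 56 inputs gives matching results.
verdict: equivalent


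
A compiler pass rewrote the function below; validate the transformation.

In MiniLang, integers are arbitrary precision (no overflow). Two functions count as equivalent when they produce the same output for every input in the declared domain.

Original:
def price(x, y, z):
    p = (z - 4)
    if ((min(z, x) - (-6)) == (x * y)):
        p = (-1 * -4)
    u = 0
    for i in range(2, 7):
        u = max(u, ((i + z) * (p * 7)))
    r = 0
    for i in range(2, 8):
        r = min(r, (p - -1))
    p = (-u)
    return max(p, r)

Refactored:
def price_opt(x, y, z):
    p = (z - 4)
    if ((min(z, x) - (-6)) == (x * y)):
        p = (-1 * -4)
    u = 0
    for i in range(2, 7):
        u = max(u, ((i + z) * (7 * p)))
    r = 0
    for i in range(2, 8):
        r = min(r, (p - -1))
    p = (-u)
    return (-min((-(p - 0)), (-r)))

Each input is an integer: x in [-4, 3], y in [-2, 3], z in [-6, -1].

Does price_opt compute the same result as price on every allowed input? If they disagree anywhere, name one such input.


Although constant usage differs, plus min/max/abs usage differs, plus arithmetic usage differs, 288/288 inputs agree.
verdict: equivalent


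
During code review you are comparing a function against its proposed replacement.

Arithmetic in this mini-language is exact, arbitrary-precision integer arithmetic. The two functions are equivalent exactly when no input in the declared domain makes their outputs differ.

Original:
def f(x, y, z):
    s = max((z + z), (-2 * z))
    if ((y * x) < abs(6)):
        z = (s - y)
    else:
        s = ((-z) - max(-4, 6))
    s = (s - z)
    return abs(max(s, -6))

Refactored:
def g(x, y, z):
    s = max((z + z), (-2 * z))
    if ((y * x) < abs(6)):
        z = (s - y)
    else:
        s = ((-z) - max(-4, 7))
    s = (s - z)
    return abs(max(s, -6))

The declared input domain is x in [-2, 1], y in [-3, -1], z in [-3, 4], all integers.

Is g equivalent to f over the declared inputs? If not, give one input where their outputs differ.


x=-2, y=-3, z=-3 yields 0 from f but 1 from g.
verdict: not equivalent; witness: x=-2, y=-3, z=-3


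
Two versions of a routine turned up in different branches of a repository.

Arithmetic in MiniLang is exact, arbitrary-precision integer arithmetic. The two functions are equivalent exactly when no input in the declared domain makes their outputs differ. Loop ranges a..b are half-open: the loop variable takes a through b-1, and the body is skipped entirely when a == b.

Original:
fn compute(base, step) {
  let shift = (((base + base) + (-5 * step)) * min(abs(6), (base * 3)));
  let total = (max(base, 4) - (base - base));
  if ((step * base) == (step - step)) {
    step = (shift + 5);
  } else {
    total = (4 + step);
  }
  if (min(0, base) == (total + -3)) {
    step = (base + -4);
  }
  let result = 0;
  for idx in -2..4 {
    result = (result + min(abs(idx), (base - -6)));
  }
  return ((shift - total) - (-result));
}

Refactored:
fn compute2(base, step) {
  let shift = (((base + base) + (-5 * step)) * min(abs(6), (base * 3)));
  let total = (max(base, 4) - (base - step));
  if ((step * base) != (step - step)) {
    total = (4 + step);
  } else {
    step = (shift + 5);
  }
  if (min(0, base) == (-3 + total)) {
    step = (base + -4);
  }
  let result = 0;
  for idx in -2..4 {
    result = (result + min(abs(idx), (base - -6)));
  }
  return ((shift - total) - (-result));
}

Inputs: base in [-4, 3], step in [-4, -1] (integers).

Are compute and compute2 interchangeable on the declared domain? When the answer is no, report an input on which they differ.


There is a counterexample at base=0, step=-4: 5 on one side, 9 on the other.
compute: shift := 0 | total := 4 | ((step * base) == (step - step)): true | step := 5 | (min(0, base) == (total + -3)): false | result := 0 | iter idx=-2: | result := 2 | iter idx=-1: | result := 3 | iter idx=0: | result := 3 | iter idx=1: | result := 4 | iter idx=2: | result := 6 | iter idx=3: | result := 9 | result 5
compute2: shift := 0 | total := 0 | ((step * base) != (step - step)): false | step := 5 | (min(0, base) == (-3 + total)): false | result := 0 | iter idx=-2: | result := 2 | iter idx=-1: | result := 3 | iter idx=0: | result := 3 | iter idx=1: | result := 4 | iter idx=2: | result := 6 | iter idx=3: | result := 9 | result 9
verdict: not equivalent; witness: base=0, step=-4


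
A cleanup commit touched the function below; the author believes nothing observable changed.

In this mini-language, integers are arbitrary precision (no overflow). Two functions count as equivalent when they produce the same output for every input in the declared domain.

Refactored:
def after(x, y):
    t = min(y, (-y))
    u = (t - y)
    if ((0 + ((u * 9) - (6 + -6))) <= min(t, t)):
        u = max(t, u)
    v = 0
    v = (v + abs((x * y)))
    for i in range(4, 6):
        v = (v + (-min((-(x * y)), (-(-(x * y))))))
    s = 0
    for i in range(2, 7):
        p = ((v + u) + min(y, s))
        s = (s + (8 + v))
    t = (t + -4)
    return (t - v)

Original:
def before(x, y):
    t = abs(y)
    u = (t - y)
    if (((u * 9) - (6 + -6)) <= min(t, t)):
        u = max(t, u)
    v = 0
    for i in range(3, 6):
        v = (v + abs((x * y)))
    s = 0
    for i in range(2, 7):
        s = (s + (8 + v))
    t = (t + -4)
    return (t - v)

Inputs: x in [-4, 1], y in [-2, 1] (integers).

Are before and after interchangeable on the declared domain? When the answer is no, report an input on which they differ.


Run the pair on x=-4, y=-2.
before: t becomes 2; next u becomes 4; next (((u * 9) - (6 + -6)) <= min(t, t)) evaluates to false; next v becomes 0; next at i=3:; next v becomes 8; next at i=4:; next v becomes 16; next at i=5:; next v becomes 24; next s becomes 0; next at i=2:; next s becomes 32; next at i=3:; next s becomes 64; next at i=4:; next s becomes 96; next at i=5:; next s becomes 128; next at i=6:; next s becomes 160; next t becomes -2; next final value -26
after: t becomes -2; next u becomes 0; next ((0 + ((u * 9) - (6 + -6))) <= min(t, t)) evaluates to false; next v becomes 0; next v becomes 8; next at i=4:; next v becomes 16; next at i=5:; next v becomes 24; next s becomes 0; next at i=2:; next p becomes 22; next s becomes 32; next at i=3:; next p becomes 22; next s becomes 64; next at i=4:; next p becomes 22; next s becomes 96; next at i=5:; next p becomes 22; next s becomes 128; next at i=6:; next p becomes 22; next s becomes 160; next t becomes -6; next final value -30
-26 != -30, so the rewrite changes behavior.
verdict: not equivalent; witness: x=-4, y=-2


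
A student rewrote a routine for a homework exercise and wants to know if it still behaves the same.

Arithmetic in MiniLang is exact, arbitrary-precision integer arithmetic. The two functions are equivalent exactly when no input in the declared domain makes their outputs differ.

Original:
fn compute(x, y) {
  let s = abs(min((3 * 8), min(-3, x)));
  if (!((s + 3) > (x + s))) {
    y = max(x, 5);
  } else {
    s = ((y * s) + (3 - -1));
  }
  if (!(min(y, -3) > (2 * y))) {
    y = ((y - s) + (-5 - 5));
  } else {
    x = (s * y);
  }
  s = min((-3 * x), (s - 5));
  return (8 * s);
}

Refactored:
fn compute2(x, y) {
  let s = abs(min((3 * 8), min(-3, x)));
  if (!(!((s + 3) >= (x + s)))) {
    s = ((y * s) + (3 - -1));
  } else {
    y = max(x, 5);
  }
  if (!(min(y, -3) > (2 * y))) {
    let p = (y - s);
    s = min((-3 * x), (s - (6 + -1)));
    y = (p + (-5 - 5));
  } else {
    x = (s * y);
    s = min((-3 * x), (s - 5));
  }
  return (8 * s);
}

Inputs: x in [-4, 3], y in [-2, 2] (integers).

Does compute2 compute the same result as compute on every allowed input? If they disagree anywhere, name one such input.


These are not equivalent — on x=3, y=-2 the outputs split (-72 vs -96).
compute: s=3, then (!((s + 3) > (x + s))) is true, then y=5, then (!(min(y, -3) > (2 * y))) is true, then y=-8, then s=-9, then returns -72
compute2: s=3, then (!(!((s + 3) >= (x + s)))) is true, then s=-2, then (!(min(y, -3) > (2 * y))) is false, then x=4, then s=-12, then returns -96
verdict: not equivalent; witness: x=3, y=-2


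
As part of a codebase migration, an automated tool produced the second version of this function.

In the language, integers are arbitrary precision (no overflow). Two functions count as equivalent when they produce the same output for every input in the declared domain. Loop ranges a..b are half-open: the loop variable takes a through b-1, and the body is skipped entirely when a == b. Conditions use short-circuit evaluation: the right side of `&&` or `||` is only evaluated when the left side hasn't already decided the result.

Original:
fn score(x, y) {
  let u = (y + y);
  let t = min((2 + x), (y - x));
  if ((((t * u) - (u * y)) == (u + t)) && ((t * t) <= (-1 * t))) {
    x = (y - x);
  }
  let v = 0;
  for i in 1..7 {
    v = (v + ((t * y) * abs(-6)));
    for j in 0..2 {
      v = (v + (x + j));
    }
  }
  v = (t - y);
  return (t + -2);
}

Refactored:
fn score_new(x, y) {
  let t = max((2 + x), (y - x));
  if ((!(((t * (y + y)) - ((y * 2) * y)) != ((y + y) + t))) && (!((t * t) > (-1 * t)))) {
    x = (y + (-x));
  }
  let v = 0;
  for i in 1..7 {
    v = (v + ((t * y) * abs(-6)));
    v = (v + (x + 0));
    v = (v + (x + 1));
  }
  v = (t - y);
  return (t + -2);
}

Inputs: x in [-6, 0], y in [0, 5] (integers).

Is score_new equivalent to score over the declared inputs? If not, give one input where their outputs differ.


There is a counterexample at x=-6, y=0: -6 on one side, 4 on the other.
score: u := 0 | t := -4 | ((((t * u) - (u * y)) == (u + t)) && ((t * t) <= (-1 * t))): false | v := 0 | iter i=1: | v := 0 | iter j=0: | v := -6 | iter j=1: | v := -11 | iter i=2: | v := -11 | iter j=0: | v := -17 | iter j=1: | v := -22 | iter i=3: | v := -22 | iter j=0: | v := -28 | iter j=1: | v := -33 | iter i=4: | v := -33 | iter j=0: | v := -39 | iter j=1: | v := -44 | iter i=5: | v := -44 | iter j=0: | v := -50 | iter j=1: | v := -55 | iter i=6: | v := -55 | iter j=0: | v := -61 | iter j=1: | v := -66 | v := -4 | result -6
score_new: t := 6 | ((!(((t * (y + y)) - ((y * 2) * y)) != ((y + y) + t))) && (!((t * t) > (-1 * t)))): false | v := 0 | iter i=1: | v := 0 | v := -6 | v := -11 | iter i=2: | v := -11 | v := -17 | v := -22 | iter i=3: | v := -22 | v := -28 | v := -33 | iter i=4: | v := -33 | v := -39 | v := -44 | iter i=5: | v := -44 | v := -50 | v := -55 | iter i=6: | v := -55 | v := -61 | v := -66 | v := 6 | result 4
verdict: not equivalent; witness: x=-6, y=0


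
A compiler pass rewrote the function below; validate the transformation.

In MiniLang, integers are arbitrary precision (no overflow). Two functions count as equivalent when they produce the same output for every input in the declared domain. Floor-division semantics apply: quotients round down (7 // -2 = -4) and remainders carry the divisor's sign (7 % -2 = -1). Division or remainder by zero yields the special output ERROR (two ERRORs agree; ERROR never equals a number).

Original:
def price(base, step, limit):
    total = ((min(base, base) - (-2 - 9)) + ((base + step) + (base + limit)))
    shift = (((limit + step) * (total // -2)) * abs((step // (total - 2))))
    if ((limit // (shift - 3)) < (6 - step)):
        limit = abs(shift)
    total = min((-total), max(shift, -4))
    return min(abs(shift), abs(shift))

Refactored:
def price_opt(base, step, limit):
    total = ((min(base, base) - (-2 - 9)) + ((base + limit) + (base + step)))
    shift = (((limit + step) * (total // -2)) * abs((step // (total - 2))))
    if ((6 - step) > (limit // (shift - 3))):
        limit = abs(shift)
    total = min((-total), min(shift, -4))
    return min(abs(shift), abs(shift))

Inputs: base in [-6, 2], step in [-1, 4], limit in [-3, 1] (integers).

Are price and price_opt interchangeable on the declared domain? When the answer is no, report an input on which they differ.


Equivalent. Although `max(shift, -4)` became `min(shift, -4)`, no input in the stated domain can expose it.
Every one of the 270 inputs gives matching results.
As a probe, take base=-1, step=2, limit=-1: price runs total = 9; shift = 0; ((limit // (shift - 3)) < (6 - step)) -> true; limit = 0; total = -9; return 0; price_opt runs total = 9; shift = 0; ((6 - step) > (limit // (shift - 3))) -> true; limit = 0; total = -9; return 0; both end at 0.
verdict: equivalent


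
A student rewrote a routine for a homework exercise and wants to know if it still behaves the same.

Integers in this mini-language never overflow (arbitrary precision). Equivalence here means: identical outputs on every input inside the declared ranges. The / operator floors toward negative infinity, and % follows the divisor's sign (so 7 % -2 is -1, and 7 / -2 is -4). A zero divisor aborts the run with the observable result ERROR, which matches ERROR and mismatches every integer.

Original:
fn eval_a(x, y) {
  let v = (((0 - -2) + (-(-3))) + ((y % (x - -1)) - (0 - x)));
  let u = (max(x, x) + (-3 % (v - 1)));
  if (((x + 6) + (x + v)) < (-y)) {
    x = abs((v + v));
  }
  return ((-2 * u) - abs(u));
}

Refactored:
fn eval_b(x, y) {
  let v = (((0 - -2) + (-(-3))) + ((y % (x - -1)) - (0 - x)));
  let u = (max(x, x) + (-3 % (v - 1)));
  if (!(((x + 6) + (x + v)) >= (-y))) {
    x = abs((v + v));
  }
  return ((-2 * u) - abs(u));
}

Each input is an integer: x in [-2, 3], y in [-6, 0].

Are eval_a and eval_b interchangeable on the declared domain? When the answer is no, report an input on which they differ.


Although boolean connective usage differs, comparison usage differs, 42/42 inputs agree.
verdict: equivalent
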